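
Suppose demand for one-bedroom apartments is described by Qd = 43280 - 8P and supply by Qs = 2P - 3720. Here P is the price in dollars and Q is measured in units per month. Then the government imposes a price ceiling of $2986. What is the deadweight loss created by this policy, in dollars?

3672245

Setting quantity demanded equal to quantity supplied, 43280 - 8P = 2P - 3720, gives P* = 4700 and Q* = 5680.
Because the ceiling (2986) lies below the market-clearing price, it is binding.
At P = 2986: Qd = 43280 - 8·2986 = 19392 and Qs = 2·2986 - 3720 = 2252.
Quantity traded falls to 2252. At Q = 2252 the demand price is (43280 - 2252)/8 = 5128.5 and the supply price is (3720 + 2252)/2 = 2986.
Deadweight loss = ½ · (5128.5 - 2986) · (5680 - 2252) = ½ · 2142.5 · 3428 = 3672245.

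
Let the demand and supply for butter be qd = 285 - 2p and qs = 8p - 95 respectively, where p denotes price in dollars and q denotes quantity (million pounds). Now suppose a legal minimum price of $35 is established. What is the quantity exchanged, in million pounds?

209

Setting quantity demanded equal to quantity supplied, 285 - 2p = 8p - 95, gives p* = 38 and q* = 209.
Since 35 is below p* = 38, the floor does not bind and the free-market outcome prevails.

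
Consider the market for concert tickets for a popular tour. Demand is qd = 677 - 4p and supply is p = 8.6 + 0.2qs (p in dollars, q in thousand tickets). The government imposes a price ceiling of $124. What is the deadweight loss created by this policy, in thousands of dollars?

0

Rearranging supply gives qs = 5p - 43. In a free market, 677 - 4p = 5p - 43 gives the equilibrium p* = 80, q* = 357.
The ceiling of 124 is above the equilibrium price 80, so it is not binding; the market clears at p* = 80, q* = 357.
Since the control does not bind, no trades are prevented and deadweight loss is zero.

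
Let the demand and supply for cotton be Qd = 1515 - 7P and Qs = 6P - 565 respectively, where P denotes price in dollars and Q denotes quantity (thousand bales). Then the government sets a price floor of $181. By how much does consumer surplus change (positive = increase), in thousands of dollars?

-6751.5

Equilibrium: 1515 - 7P = 6P - 565, so 2080 = 13P and P* = 160, Q* = 395.
Because the floor (181) lies above the market-clearing price, it is binding.
At P = 181: Qd = 1515 - 7·181 = 248 and Qs = 6·181 - 565 = 521.
Consumer surplus without the control is ½ · (1515/7 - 160) · 395 = 156025/14.
With the floor, consumers buy 248 units at 181, so CS = ½ · (1515/7 - 181) · 248 = 30752/7.
Change in consumer surplus = 30752/7 - 156025/14 = -6751.5.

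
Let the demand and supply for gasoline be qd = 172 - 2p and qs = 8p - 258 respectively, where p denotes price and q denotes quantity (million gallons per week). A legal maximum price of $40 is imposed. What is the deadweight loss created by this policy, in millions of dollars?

Setting quantity demanded equal to quantity supplied, 172 - 2p = 8p - 258, gives p* = 43 and q* = 86.
Because the ceiling (40) lies below the market-clearing price, it is binding.
At p = 40: qd = 172 - 2·40 = 92 and qs = 8·40 - 258 = 62.
Quantity traded falls to 62. At q = 62 the demand price is (172 - 62)/2 = 55 and the supply price is (258 + 62)/8 = 40.
Deadweight loss = ½ · (55 - 40) · (86 - 62) = ½ · 15 · 24 = 180.

180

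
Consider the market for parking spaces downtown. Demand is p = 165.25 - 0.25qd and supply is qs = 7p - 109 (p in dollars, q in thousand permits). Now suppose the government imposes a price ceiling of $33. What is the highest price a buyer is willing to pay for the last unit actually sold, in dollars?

134.75

Rearranging demand gives qd = 661 - 4p. Setting quantity demanded equal to quantity supplied, 661 - 4p = 7p - 109, gives p* = 70 and q* = 381.
Since 33 < 70, the ceiling is binding.
At p = 33: qd = 661 - 4·33 = 529 and qs = 7·33 - 109 = 122.
Only 122 units reach the market. On the demand curve, the marginal buyer's willingness to pay at q = 122 is (661 - 122)/4 = 134.75.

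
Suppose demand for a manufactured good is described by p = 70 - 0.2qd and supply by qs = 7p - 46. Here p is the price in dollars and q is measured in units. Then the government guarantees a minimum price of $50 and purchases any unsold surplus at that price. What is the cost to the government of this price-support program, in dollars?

10200

Rearranging demand gives qd = 350 - 5p. Without the control the market clears where 350 - 5p = 7p - 46, i.e. p* = 33 and q* = 185.
Since 50 > 33, the floor is binding.
At p = 50: qd = 350 - 5·50 = 100 and qs = 7·50 - 46 = 304.
Surplus = qs - qd = 204.
Government expenditure = surplus × support price = 204 × 50 = 10200.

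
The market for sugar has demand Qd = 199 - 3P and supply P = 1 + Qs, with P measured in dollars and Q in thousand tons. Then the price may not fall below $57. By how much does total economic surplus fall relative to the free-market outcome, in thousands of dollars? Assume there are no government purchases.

Rearranging supply gives Qs = P - 1. Equilibrium: 199 - 3P = P - 1, so 200 = 4P and P* = 50, Q* = 49.
Because the floor (57) lies above the market-clearing price, it is binding.
At P = 57: Qd = 199 - 3·57 = 28 and Qs = 57 - 1 = 56.
Quantity traded falls to 28. At Q = 28 the demand price is (199 - 28)/3 = 57 and the supply price is 1 + 28 = 29.
Deadweight loss = ½ · (57 - 29) · (49 - 28) = ½ · 28 · 21 = 294.

294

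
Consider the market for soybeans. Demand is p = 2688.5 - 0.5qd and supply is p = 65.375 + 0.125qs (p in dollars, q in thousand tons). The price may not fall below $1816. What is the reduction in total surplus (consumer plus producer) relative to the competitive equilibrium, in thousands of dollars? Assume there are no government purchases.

Rearranging demand gives qd = 5377 - 2p; rearranging supply gives qs = 8p - 523. In a free market, 5377 - 2p = 8p - 523 gives the equilibrium p* = 590, q* = 4197.
The floor of 1816 is above the equilibrium price 590, so it binds.
At p = 1816: qd = 5377 - 2·1816 = 1745 and qs = 8·1816 - 523 = 14005.
Quantity traded falls to 1745. At q = 1745 the demand price is (5377 - 1745)/2 = 1816 and the supply price is (523 + 1745)/8 = 283.5.
Deadweight loss = ½ · (1816 - 283.5) · (4197 - 1745) = ½ · 1532.5 · 2452 = 1878845.

1878845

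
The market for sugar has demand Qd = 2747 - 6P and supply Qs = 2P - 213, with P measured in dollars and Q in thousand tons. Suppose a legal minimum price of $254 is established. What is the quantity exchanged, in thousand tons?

527

Equilibrium: 2747 - 6P = 2P - 213, so 2960 = 8P and P* = 370, Q* = 527.
The floor of 254 is below the equilibrium price 370, so it is not binding; the market clears at P* = 370, Q* = 527.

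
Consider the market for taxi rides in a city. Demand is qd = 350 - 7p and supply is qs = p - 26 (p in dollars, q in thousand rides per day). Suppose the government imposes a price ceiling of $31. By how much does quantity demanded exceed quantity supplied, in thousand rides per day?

128

Without the control the market clears where 350 - 7p = p - 26, i.e. p* = 47 and q* = 21.
The ceiling of 31 is below the equilibrium price 47, so it binds.
At p = 31: qd = 350 - 7·31 = 133 and qs = 31 - 26 = 5.
Shortage = qd - qs = 133 - 5 = 128.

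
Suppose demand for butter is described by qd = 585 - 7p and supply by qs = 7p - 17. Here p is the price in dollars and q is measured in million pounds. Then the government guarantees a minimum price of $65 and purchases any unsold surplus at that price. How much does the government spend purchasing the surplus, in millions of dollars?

Equilibrium: 585 - 7p = 7p - 17, so 602 = 14p and p* = 43, q* = 284.
The floor of 65 is above the equilibrium price 43, so it binds.
At p = 65: qd = 585 - 7·65 = 130 and qs = 7·65 - 17 = 438.
Surplus = qs - qd = 308.
Government expenditure = surplus × support price = 308 × 65 = 20020.

20020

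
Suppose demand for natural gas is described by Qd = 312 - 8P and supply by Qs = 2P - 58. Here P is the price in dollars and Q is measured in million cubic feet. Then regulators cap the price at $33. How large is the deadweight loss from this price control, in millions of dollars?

20

Equilibrium: 312 - 8P = 2P - 58, so 370 = 10P and P* = 37, Q* = 16.
The ceiling of 33 is below the equilibrium price 37, so it binds.
At P = 33: Qd = 312 - 8·33 = 48 and Qs = 2·33 - 58 = 8.
Quantity traded falls to 8. At Q = 8 the demand price is (312 - 8)/8 = 38 and the supply price is (58 + 8)/2 = 33.
Deadweight loss = ½ · (38 - 33) · (16 - 8) = ½ · 5 · 8 = 20.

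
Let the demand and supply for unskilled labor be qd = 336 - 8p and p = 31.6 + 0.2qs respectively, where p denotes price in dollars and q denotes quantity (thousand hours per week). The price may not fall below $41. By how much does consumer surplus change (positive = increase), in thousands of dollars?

Rearranging supply gives qs = 5p - 158. Setting quantity demanded equal to quantity supplied, 336 - 8p = 5p - 158, gives p* = 38 and q* = 32.
The floor of 41 is above the equilibrium price 38, so it binds.
At p = 41: qd = 336 - 8·41 = 8 and qs = 5·41 - 158 = 47.
Consumer surplus without the control is ½ · (42 - 38) · 32 = 64.
With the floor, consumers buy 8 units at 41, so CS = ½ · (42 - 41) · 8 = 4.
Change in consumer surplus = 4 - 64 = -60.

-60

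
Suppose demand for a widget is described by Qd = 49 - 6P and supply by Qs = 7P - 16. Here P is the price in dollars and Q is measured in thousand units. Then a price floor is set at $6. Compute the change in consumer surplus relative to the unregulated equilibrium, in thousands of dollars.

-16

Equilibrium: 49 - 6P = 7P - 16, so 65 = 13P and P* = 5, Q* = 19.
Since 6 > 5, the floor is binding.
At P = 6: Qd = 49 - 6·6 = 13 and Qs = 7·6 - 16 = 26.
Consumer surplus without the control is ½ · (49/6 - 5) · 19 = 361/12.
With the floor, consumers buy 13 units at 6, so CS = ½ · (49/6 - 6) · 13 = 169/12.
Change in consumer surplus = 169/12 - 361/12 = -16.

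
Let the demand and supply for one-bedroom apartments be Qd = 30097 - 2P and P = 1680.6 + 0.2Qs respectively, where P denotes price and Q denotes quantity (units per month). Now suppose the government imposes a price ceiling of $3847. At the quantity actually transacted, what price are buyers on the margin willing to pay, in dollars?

9632.5

Rearranging supply gives Qs = 5P - 8403. Setting quantity demanded equal to quantity supplied, 30097 - 2P = 5P - 8403, gives P* = 5500 and Q* = 19097.
Since 3847 < 5500, the ceiling is binding.
At P = 3847: Qd = 30097 - 2·3847 = 22403 and Qs = 5·3847 - 8403 = 10832.
Only 10832 units reach the market. On the demand curve, the marginal buyer's willingness to pay at Q = 10832 is (30097 - 10832)/2 = 9632.5.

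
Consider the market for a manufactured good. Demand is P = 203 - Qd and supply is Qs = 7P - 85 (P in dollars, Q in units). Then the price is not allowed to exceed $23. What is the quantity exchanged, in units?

Rearranging demand gives Qd = 203 - P. Equilibrium: 203 - P = 7P - 85, so 288 = 8P and P* = 36, Q* = 167.
Since 23 < 36, the ceiling is binding.
At P = 23: Qd = 203 - 23 = 180 and Qs = 7·23 - 85 = 76.
The quantity actually transacted is the short side, supply: 76.

76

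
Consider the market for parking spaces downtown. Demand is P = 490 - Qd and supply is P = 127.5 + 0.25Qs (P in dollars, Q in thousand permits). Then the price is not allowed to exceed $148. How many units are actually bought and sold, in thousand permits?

Rearranging demand gives Qd = 490 - P; rearranging supply gives Qs = 4P - 510. Equilibrium: 490 - P = 4P - 510, so 1000 = 5P and P* = 200, Q* = 290.
Because the ceiling (148) lies below the market-clearing price, it is binding.
At P = 148: Qd = 490 - 148 = 342 and Qs = 4·148 - 510 = 82.
The quantity actually transacted is the short side, supply: 82.

82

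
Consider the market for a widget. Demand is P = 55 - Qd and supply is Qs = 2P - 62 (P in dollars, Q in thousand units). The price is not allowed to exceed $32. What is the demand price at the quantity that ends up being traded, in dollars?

Rearranging demand gives Qd = 55 - P. In a free market, 55 - P = 2P - 62 gives the equilibrium P* = 39, Q* = 16.
Because the ceiling (32) lies below the market-clearing price, it is binding.
At P = 32: Qd = 55 - 32 = 23 and Qs = 2·32 - 62 = 2.
Only 2 units reach the market. On the demand curve, the marginal buyer's willingness to pay at Q = 2 is (55 - 2) = 53.

53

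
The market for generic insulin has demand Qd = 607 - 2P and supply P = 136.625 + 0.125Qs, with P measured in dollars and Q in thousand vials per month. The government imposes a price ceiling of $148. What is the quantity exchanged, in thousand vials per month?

Rearranging supply gives Qs = 8P - 1093. In a free market, 607 - 2P = 8P - 1093 gives the equilibrium P* = 170, Q* = 267.
Since 148 < 170, the ceiling is binding.
At P = 148: Qd = 607 - 2·148 = 311 and Qs = 8·148 - 1093 = 91.
The quantity actually transacted is the short side, supply: 91.

91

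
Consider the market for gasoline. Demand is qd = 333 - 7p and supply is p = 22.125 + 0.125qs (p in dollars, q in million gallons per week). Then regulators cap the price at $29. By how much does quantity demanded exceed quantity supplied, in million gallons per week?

Rearranging supply gives qs = 8p - 177. Equilibrium: 333 - 7p = 8p - 177, so 510 = 15p and p* = 34, q* = 95.
The ceiling of 29 is below the equilibrium price 34, so it binds.
At p = 29: qd = 333 - 7·29 = 130 and qs = 8·29 - 177 = 55.
Shortage = qd - qs = 130 - 55 = 75.

75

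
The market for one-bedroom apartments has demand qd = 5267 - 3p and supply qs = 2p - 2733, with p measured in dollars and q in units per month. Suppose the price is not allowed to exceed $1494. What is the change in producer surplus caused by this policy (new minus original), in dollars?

-38266

Setting quantity demanded equal to quantity supplied, 5267 - 3p = 2p - 2733, gives p* = 1600 and q* = 467.
Since 1494 < 1600, the ceiling is binding.
At p = 1494: qd = 5267 - 3·1494 = 785 and qs = 2·1494 - 2733 = 255.
Producer surplus without the control is ½ · (1600 - 1366.5) · 467 = 54522.25.
With the ceiling, producers sell 255 units at 1494, so PS = ½ · (1494 - 1366.5) · 255 = 16256.25.
Change in producer surplus = 16256.25 - 54522.25 = -38266.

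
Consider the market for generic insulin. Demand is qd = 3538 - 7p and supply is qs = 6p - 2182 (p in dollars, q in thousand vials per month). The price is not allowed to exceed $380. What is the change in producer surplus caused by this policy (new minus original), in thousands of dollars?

In a free market, 3538 - 7p = 6p - 2182 gives the equilibrium p* = 440, q* = 458.
The ceiling of 380 is below the equilibrium price 440, so it binds.
At p = 380: qd = 3538 - 7·380 = 878 and qs = 6·380 - 2182 = 98.
Producer surplus without the control is ½ · (440 - 1091/3) · 458 = 52441/3.
With the ceiling, producers sell 98 units at 380, so PS = ½ · (380 - 1091/3) · 98 = 2401/3.
Change in producer surplus = 2401/3 - 52441/3 = -16680.

-16680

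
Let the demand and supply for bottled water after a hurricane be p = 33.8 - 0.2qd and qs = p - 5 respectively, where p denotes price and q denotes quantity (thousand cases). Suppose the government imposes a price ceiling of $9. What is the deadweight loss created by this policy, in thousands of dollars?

240

Rearranging demand gives qd = 169 - 5p. Equilibrium: 169 - 5p = p - 5, so 174 = 6p and p* = 29, q* = 24.
Because the ceiling (9) lies below the market-clearing price, it is binding.
At p = 9: qd = 169 - 5·9 = 124 and qs = 9 - 5 = 4.
Quantity traded falls to 4. At q = 4 the demand price is (169 - 4)/5 = 33 and the supply price is 5 + 4 = 9.
Deadweight loss = ½ · (33 - 9) · (24 - 4) = ½ · 24 · 20 = 240.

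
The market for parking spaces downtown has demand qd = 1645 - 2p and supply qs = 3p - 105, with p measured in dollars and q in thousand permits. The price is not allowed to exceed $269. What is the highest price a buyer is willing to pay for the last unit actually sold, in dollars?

Setting quantity demanded equal to quantity supplied, 1645 - 2p = 3p - 105, gives p* = 350 and q* = 945.
Since 269 < 350, the ceiling is binding.
At p = 269: qd = 1645 - 2·269 = 1107 and qs = 3·269 - 105 = 702.
Only 702 units reach the market. On the demand curve, the marginal buyer's willingness to pay at q = 702 is (1645 - 702)/2 = 471.5.

471.5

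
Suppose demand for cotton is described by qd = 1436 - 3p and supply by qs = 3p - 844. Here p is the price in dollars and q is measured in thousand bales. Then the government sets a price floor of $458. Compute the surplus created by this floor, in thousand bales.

468

In a free market, 1436 - 3p = 3p - 844 gives the equilibrium p* = 380, q* = 296.
Since 458 > 380, the floor is binding.
At p = 458: qd = 1436 - 3·458 = 62 and qs = 3·458 - 844 = 530.
Surplus = qs - qd = 530 - 62 = 468.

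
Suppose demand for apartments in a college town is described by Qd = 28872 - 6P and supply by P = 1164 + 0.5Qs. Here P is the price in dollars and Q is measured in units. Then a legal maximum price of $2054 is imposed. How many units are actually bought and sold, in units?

1780

Rearranging supply gives Qs = 2P - 2328. Equilibrium: 28872 - 6P = 2P - 2328, so 31200 = 8P and P* = 3900, Q* = 5472.
Because the ceiling (2054) lies below the market-clearing price, it is binding.
At P = 2054: Qd = 28872 - 6·2054 = 16548 and Qs = 2·2054 - 2328 = 1780.
The quantity actually transacted is the short side, supply: 1780.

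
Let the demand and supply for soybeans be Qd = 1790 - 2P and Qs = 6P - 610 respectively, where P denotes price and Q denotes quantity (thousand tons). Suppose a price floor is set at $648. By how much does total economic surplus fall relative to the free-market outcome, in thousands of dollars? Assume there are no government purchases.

In a free market, 1790 - 2P = 6P - 610 gives the equilibrium P* = 300, Q* = 1190.
The floor of 648 is above the equilibrium price 300, so it binds.
At P = 648: Qd = 1790 - 2·648 = 494 and Qs = 6·648 - 610 = 3278.
Quantity traded falls to 494. At Q = 494 the demand price is (1790 - 494)/2 = 648 and the supply price is (610 + 494)/6 = 184.
Deadweight loss = ½ · (648 - 184) · (1190 - 494) = ½ · 464 · 696 = 161472.

161472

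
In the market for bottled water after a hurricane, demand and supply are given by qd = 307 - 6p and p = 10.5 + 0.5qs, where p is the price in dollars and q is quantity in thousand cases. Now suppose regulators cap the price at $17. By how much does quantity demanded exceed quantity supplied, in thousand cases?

192

Rearranging supply gives qs = 2p - 21. Without the control the market clears where 307 - 6p = 2p - 21, i.e. p* = 41 and q* = 61.
Because the ceiling (17) lies below the market-clearing price, it is binding.
At p = 17: qd = 307 - 6·17 = 205 and qs = 2·17 - 21 = 13.
Shortage = qd - qs = 205 - 13 = 192.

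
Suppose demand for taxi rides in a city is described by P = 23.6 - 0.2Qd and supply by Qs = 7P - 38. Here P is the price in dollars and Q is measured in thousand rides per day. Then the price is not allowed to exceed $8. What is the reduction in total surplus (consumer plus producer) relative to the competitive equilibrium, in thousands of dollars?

210

Rearranging demand gives Qd = 118 - 5P. Setting quantity demanded equal to quantity supplied, 118 - 5P = 7P - 38, gives P* = 13 and Q* = 53.
The ceiling of 8 is below the equilibrium price 13, so it binds.
At P = 8: Qd = 118 - 5·8 = 78 and Qs = 7·8 - 38 = 18.
Quantity traded falls to 18. At Q = 18 the demand price is (118 - 18)/5 = 20 and the supply price is (38 + 18)/7 = 8.
Deadweight loss = ½ · (20 - 8) · (53 - 18) = ½ · 12 · 35 = 210.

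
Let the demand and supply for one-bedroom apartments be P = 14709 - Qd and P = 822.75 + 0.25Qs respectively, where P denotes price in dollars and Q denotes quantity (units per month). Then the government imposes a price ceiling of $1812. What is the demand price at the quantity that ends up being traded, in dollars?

Rearranging demand gives Qd = 14709 - P; rearranging supply gives Qs = 4P - 3291. Without the control the market clears where 14709 - P = 4P - 3291, i.e. P* = 3600 and Q* = 11109.
Since 1812 < 3600, the ceiling is binding.
At P = 1812: Qd = 14709 - 1812 = 12897 and Qs = 4·1812 - 3291 = 3957.
Only 3957 units reach the market. On the demand curve, the marginal buyer's willingness to pay at Q = 3957 is (14709 - 3957) = 10752.

10752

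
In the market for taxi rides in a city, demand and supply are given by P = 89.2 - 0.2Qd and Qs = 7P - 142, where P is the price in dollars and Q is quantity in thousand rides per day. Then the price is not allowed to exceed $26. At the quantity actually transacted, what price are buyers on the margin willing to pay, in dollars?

81.2

Rearranging demand gives Qd = 446 - 5P. Equilibrium: 446 - 5P = 7P - 142, so 588 = 12P and P* = 49, Q* = 201.
The ceiling of 26 is below the equilibrium price 49, so it binds.
At P = 26: Qd = 446 - 5·26 = 316 and Qs = 7·26 - 142 = 40.
Only 40 units reach the market. On the demand curve, the marginal buyer's willingness to pay at Q = 40 is (446 - 40)/5 = 81.2.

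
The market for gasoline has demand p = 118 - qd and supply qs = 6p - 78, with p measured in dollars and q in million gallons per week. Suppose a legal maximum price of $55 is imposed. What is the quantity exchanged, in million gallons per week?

Rearranging demand gives qd = 118 - p. In a free market, 118 - p = 6p - 78 gives the equilibrium p* = 28, q* = 90.
The ceiling of 55 is above the equilibrium price 28, so it is not binding; the market clears at p* = 28, q* = 90.

90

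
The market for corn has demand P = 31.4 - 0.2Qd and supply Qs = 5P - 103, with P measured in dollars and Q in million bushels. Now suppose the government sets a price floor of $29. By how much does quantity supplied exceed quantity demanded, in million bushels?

30

Rearranging demand gives Qd = 157 - 5P. Equilibrium: 157 - 5P = 5P - 103, so 260 = 10P and P* = 26, Q* = 27.
The floor of 29 is above the equilibrium price 26, so it binds.
At P = 29: Qd = 157 - 5·29 = 12 and Qs = 5·29 - 103 = 42.
Surplus = Qs - Qd = 42 - 12 = 30.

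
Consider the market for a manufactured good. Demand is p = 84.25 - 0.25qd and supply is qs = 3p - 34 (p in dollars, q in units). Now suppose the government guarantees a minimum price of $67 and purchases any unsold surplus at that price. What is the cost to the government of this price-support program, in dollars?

6566

Rearranging demand gives qd = 337 - 4p. Without the control the market clears where 337 - 4p = 3p - 34, i.e. p* = 53 and q* = 125.
The floor of 67 is above the equilibrium price 53, so it binds.
At p = 67: qd = 337 - 4·67 = 69 and qs = 3·67 - 34 = 167.
Surplus = qs - qd = 98.
Government expenditure = surplus × support price = 98 × 67 = 6566.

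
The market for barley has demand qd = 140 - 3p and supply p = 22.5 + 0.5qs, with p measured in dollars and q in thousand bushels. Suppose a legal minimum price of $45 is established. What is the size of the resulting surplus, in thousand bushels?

40

Rearranging supply gives qs = 2p - 45. Setting quantity demanded equal to quantity supplied, 140 - 3p = 2p - 45, gives p* = 37 and q* = 29.
Because the floor (45) lies above the market-clearing price, it is binding.
At p = 45: qd = 140 - 3·45 = 5 and qs = 2·45 - 45 = 45.
Surplus = qs - qd = 45 - 5 = 40.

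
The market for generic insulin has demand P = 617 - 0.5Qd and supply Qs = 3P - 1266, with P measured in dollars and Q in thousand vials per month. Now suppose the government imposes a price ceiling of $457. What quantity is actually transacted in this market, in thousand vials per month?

105

Rearranging demand gives Qd = 1234 - 2P. Setting quantity demanded equal to quantity supplied, 1234 - 2P = 3P - 1266, gives P* = 500 and Q* = 234.
The ceiling of 457 is below the equilibrium price 500, so it binds.
At P = 457: Qd = 1234 - 2·457 = 320 and Qs = 3·457 - 1266 = 105.
The quantity actually transacted is the short side, supply: 105.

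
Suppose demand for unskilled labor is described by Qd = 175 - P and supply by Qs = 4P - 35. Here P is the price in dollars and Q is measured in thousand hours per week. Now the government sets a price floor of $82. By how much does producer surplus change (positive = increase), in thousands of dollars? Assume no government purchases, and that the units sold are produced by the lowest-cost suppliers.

Without the control the market clears where 175 - P = 4P - 35, i.e. P* = 42 and Q* = 133.
Because the floor (82) lies above the market-clearing price, it is binding.
At P = 82: Qd = 175 - 82 = 93 and Qs = 4·82 - 35 = 293.
Producer surplus without the control is ½ · (42 - 8.75) · 133 = 2211.125.
With the floor, 93 units are sold at 82. The supply price at Q = 93 is 32, so PS = ½ · [(82 - 8.75) + (82 - 32)] · 93 = 5731.125.
Change in producer surplus = 5731.125 - 2211.125 = 3520.

3520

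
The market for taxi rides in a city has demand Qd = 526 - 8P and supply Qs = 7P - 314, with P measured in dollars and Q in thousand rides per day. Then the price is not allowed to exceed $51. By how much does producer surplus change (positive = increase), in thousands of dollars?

Setting quantity demanded equal to quantity supplied, 526 - 8P = 7P - 314, gives P* = 56 and Q* = 78.
Since 51 < 56, the ceiling is binding.
At P = 51: Qd = 526 - 8·51 = 118 and Qs = 7·51 - 314 = 43.
Producer surplus without the control is ½ · (56 - 314/7) · 78 = 3042/7.
With the ceiling, producers sell 43 units at 51, so PS = ½ · (51 - 314/7) · 43 = 1849/14.
Change in producer surplus = 1849/14 - 3042/7 = -302.5.

-302.5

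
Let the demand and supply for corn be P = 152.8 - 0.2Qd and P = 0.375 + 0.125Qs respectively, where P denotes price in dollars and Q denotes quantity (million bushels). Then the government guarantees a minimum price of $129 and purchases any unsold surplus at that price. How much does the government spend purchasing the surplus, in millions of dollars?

117390

Rearranging demand gives Qd = 764 - 5P; rearranging supply gives Qs = 8P - 3. Setting quantity demanded equal to quantity supplied, 764 - 5P = 8P - 3, gives P* = 59 and Q* = 469.
Since 129 > 59, the floor is binding.
At P = 129: Qd = 764 - 5·129 = 119 and Qs = 8·129 - 3 = 1029.
Surplus = Qs - Qd = 910.
Government expenditure = surplus × support price = 910 × 129 = 117390.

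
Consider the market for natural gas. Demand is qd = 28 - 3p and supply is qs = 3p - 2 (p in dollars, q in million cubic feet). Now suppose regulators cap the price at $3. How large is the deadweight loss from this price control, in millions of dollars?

Setting quantity demanded equal to quantity supplied, 28 - 3p = 3p - 2, gives p* = 5 and q* = 13.
Because the ceiling (3) lies below the market-clearing price, it is binding.
At p = 3: qd = 28 - 3·3 = 19 and qs = 3·3 - 2 = 7.
Quantity traded falls to 7. At q = 7 the demand price is (28 - 7)/3 = 7 and the supply price is (2 + 7)/3 = 3.
Deadweight loss = ½ · (7 - 3) · (13 - 7) = ½ · 4 · 6 = 12.

12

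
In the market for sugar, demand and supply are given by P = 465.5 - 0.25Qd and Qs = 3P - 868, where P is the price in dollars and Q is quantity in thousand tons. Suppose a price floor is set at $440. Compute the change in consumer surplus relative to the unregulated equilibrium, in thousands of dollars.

Rearranging demand gives Qd = 1862 - 4P. Setting quantity demanded equal to quantity supplied, 1862 - 4P = 3P - 868, gives P* = 390 and Q* = 302.
The floor of 440 is above the equilibrium price 390, so it binds.
At P = 440: Qd = 1862 - 4·440 = 102 and Qs = 3·440 - 868 = 452.
Consumer surplus without the control is ½ · (465.5 - 390) · 302 = 11400.5.
With the floor, consumers buy 102 units at 440, so CS = ½ · (465.5 - 440) · 102 = 1300.5.
Change in consumer surplus = 1300.5 - 11400.5 = -10100.

-10100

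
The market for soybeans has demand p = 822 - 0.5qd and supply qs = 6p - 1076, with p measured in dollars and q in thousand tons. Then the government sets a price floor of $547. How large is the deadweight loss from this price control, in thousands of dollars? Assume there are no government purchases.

Rearranging demand gives qd = 1644 - 2p. Setting quantity demanded equal to quantity supplied, 1644 - 2p = 6p - 1076, gives p* = 340 and q* = 964.
Since 547 > 340, the floor is binding.
At p = 547: qd = 1644 - 2·547 = 550 and qs = 6·547 - 1076 = 2206.
Quantity traded falls to 550. At q = 550 the demand price is (1644 - 550)/2 = 547 and the supply price is (1076 + 550)/6 = 271.
Deadweight loss = ½ · (547 - 271) · (964 - 550) = ½ · 276 · 414 = 57132.

57132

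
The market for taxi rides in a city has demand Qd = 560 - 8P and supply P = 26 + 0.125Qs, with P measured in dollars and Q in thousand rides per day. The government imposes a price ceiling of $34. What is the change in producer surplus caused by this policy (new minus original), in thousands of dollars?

Rearranging supply gives Qs = 8P - 208. In a free market, 560 - 8P = 8P - 208 gives the equilibrium P* = 48, Q* = 176.
The ceiling of 34 is below the equilibrium price 48, so it binds.
At P = 34: Qd = 560 - 8·34 = 288 and Qs = 8·34 - 208 = 64.
Producer surplus without the control is ½ · (48 - 26) · 176 = 1936.
With the ceiling, producers sell 64 units at 34, so PS = ½ · (34 - 26) · 64 = 256.
Change in producer surplus = 256 - 1936 = -1680.

-1680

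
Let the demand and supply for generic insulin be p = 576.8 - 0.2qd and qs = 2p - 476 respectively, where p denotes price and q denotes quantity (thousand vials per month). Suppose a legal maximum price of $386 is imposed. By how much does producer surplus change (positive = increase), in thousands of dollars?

-36660

Rearranging demand gives qd = 2884 - 5p. Setting quantity demanded equal to quantity supplied, 2884 - 5p = 2p - 476, gives p* = 480 and q* = 484.
Since 386 < 480, the ceiling is binding.
At p = 386: qd = 2884 - 5·386 = 954 and qs = 2·386 - 476 = 296.
Producer surplus without the control is ½ · (480 - 238) · 484 = 58564.
With the ceiling, producers sell 296 units at 386, so PS = ½ · (386 - 238) · 296 = 21904.
Change in producer surplus = 21904 - 58564 = -36660.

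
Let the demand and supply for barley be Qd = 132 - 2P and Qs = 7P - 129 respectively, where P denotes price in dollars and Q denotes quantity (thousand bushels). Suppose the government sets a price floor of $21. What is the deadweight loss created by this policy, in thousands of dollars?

Setting quantity demanded equal to quantity supplied, 132 - 2P = 7P - 129, gives P* = 29 and Q* = 74.
The floor of 21 is below the equilibrium price 29, so it is not binding; the market clears at P* = 29, Q* = 74.
Since the control does not bind, no trades are prevented and deadweight loss is zero.

0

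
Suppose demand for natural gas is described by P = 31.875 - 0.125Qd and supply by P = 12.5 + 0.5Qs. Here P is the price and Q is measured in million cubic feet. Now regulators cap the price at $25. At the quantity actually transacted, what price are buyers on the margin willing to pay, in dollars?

Rearranging demand gives Qd = 255 - 8P; rearranging supply gives Qs = 2P - 25. Without the control the market clears where 255 - 8P = 2P - 25, i.e. P* = 28 and Q* = 31.
Since 25 < 28, the ceiling is binding.
At P = 25: Qd = 255 - 8·25 = 55 and Qs = 2·25 - 25 = 25.
Only 25 units reach the market. On the demand curve, the marginal buyer's willingness to pay at Q = 25 is (255 - 25)/8 = 28.75.

28.75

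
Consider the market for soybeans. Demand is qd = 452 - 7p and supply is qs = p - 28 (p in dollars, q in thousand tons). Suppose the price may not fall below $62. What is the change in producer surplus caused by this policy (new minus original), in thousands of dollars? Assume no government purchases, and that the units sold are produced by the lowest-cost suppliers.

-62

Setting quantity demanded equal to quantity supplied, 452 - 7p = p - 28, gives p* = 60 and q* = 32.
Since 62 > 60, the floor is binding.
At p = 62: qd = 452 - 7·62 = 18 and qs = 62 - 28 = 34.
Producer surplus without the control is ½ · (60 - 28) · 32 = 512.
With the floor, 18 units are sold at 62. The supply price at q = 18 is 46, so PS = ½ · [(62 - 28) + (62 - 46)] · 18 = 450.
Change in producer surplus = 450 - 512 = -62.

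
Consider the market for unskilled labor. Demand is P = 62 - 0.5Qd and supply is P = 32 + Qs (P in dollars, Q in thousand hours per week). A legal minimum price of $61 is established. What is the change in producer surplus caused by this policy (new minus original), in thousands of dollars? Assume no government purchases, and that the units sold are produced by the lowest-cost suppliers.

Rearranging demand gives Qd = 124 - 2P; rearranging supply gives Qs = P - 32. Without the control the market clears where 124 - 2P = P - 32, i.e. P* = 52 and Q* = 20.
Since 61 > 52, the floor is binding.
At P = 61: Qd = 124 - 2·61 = 2 and Qs = 61 - 32 = 29.
Producer surplus without the control is ½ · (52 - 32) · 20 = 200.
With the floor, 2 units are sold at 61. The supply price at Q = 2 is 34, so PS = ½ · [(61 - 32) + (61 - 34)] · 2 = 56.
Change in producer surplus = 56 - 200 = -144.

-144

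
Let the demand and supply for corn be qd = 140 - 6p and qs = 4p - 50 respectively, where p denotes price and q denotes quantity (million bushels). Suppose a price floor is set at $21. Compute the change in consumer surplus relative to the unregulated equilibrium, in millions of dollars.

-40

Setting quantity demanded equal to quantity supplied, 140 - 6p = 4p - 50, gives p* = 19 and q* = 26.
Since 21 > 19, the floor is binding.
At p = 21: qd = 140 - 6·21 = 14 and qs = 4·21 - 50 = 34.
Consumer surplus without the control is ½ · (70/3 - 19) · 26 = 169/3.
With the floor, consumers buy 14 units at 21, so CS = ½ · (70/3 - 21) · 14 = 49/3.
Change in consumer surplus = 49/3 - 169/3 = -40.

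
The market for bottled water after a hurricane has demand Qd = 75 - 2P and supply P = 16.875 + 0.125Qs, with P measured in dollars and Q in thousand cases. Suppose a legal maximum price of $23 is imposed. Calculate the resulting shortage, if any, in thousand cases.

Rearranging supply gives Qs = 8P - 135. Setting quantity demanded equal to quantity supplied, 75 - 2P = 8P - 135, gives P* = 21 and Q* = 33.
Since 23 is above P* = 21, the ceiling does not bind and the free-market outcome prevails.
Since the control does not bind, there is no shortage.

0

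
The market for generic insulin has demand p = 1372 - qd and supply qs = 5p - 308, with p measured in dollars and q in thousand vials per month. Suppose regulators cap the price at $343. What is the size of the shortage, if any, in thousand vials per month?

0

Rearranging demand gives qd = 1372 - p. Equilibrium: 1372 - p = 5p - 308, so 1680 = 6p and p* = 280, q* = 1092.
The ceiling of 343 is above the equilibrium price 280, so it is not binding; the market clears at p* = 280, q* = 1092.
Since the control does not bind, there is no shortage.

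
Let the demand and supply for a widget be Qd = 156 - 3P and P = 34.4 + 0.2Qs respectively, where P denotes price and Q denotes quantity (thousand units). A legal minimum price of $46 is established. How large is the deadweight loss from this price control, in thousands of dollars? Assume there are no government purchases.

60

Rearranging supply gives Qs = 5P - 172. Equilibrium: 156 - 3P = 5P - 172, so 328 = 8P and P* = 41, Q* = 33.
Since 46 > 41, the floor is binding.
At P = 46: Qd = 156 - 3·46 = 18 and Qs = 5·46 - 172 = 58.
Quantity traded falls to 18. At Q = 18 the demand price is (156 - 18)/3 = 46 and the supply price is (172 + 18)/5 = 38.
Deadweight loss = ½ · (46 - 38) · (33 - 18) = ½ · 8 · 15 = 60.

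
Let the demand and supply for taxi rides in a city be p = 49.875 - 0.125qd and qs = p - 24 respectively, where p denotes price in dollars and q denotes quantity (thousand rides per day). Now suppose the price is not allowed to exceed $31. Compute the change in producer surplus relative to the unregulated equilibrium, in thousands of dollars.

Rearranging demand gives qd = 399 - 8p. Without the control the market clears where 399 - 8p = p - 24, i.e. p* = 47 and q* = 23.
Since 31 < 47, the ceiling is binding.
At p = 31: qd = 399 - 8·31 = 151 and qs = 31 - 24 = 7.
Producer surplus without the control is ½ · (47 - 24) · 23 = 264.5.
With the ceiling, producers sell 7 units at 31, so PS = ½ · (31 - 24) · 7 = 24.5.
Change in producer surplus = 24.5 - 264.5 = -240.

-240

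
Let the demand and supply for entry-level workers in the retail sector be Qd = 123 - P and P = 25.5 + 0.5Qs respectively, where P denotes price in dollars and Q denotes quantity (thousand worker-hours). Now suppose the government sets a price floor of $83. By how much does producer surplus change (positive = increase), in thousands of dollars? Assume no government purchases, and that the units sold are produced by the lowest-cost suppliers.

843.75

Rearranging supply gives Qs = 2P - 51. In a free market, 123 - P = 2P - 51 gives the equilibrium P* = 58, Q* = 65.
The floor of 83 is above the equilibrium price 58, so it binds.
At P = 83: Qd = 123 - 83 = 40 and Qs = 2·83 - 51 = 115.
Producer surplus without the control is ½ · (58 - 25.5) · 65 = 1056.25.
With the floor, 40 units are sold at 83. The supply price at Q = 40 is 45.5, so PS = ½ · [(83 - 25.5) + (83 - 45.5)] · 40 = 1900.
Change in producer surplus = 1900 - 1056.25 = 843.75.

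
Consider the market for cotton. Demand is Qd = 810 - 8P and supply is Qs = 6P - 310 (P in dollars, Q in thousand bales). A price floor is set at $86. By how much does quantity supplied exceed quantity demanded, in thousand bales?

84

In a free market, 810 - 8P = 6P - 310 gives the equilibrium P* = 80, Q* = 170.
Because the floor (86) lies above the market-clearing price, it is binding.
At P = 86: Qd = 810 - 8·86 = 122 and Qs = 6·86 - 310 = 206.
Surplus = Qs - Qd = 206 - 122 = 84.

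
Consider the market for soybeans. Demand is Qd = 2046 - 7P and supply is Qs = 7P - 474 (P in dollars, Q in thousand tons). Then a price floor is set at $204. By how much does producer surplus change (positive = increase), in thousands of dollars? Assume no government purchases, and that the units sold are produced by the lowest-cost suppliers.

12816

Setting quantity demanded equal to quantity supplied, 2046 - 7P = 7P - 474, gives P* = 180 and Q* = 786.
Since 204 > 180, the floor is binding.
At P = 204: Qd = 2046 - 7·204 = 618 and Qs = 7·204 - 474 = 954.
Producer surplus without the control is ½ · (180 - 474/7) · 786 = 308898/7.
With the floor, 618 units are sold at 204. The supply price at Q = 618 is 156, so PS = ½ · [(204 - 474/7) + (204 - 156)] · 618 = 398610/7.
Change in producer surplus = 398610/7 - 308898/7 = 12816.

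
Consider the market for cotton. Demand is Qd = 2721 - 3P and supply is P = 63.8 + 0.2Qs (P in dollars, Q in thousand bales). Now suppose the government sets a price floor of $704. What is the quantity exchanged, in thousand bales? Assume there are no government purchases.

Rearranging supply gives Qs = 5P - 319. Setting quantity demanded equal to quantity supplied, 2721 - 3P = 5P - 319, gives P* = 380 and Q* = 1581.
Since 704 > 380, the floor is binding.
At P = 704: Qd = 2721 - 3·704 = 609 and Qs = 5·704 - 319 = 3201.
The quantity actually transacted is the short side, demand: 609.

609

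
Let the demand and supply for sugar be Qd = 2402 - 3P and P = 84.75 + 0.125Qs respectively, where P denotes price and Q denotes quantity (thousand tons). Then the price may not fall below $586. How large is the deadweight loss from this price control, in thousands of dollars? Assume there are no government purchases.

193124.25

Rearranging supply gives Qs = 8P - 678. Equilibrium: 2402 - 3P = 8P - 678, so 3080 = 11P and P* = 280, Q* = 1562.
The floor of 586 is above the equilibrium price 280, so it binds.
At P = 586: Qd = 2402 - 3·586 = 644 and Qs = 8·586 - 678 = 4010.
Quantity traded falls to 644. At Q = 644 the demand price is (2402 - 644)/3 = 586 and the supply price is (678 + 644)/8 = 165.25.
Deadweight loss = ½ · (586 - 165.25) · (1562 - 644) = ½ · 420.75 · 918 = 193124.25.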